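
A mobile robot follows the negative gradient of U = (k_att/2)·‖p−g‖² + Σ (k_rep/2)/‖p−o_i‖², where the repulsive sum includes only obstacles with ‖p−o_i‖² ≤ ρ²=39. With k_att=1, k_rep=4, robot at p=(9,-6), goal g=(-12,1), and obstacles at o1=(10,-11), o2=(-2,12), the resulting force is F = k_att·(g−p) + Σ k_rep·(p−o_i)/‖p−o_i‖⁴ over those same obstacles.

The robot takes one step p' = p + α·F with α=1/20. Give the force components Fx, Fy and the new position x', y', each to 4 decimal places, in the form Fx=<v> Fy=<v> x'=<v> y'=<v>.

Fx=-21.0059 Fy=7.0296 x'=7.9497 y'=-5.6485

F_att = 1·(g−p) = 1·(-21,7) = (-21.0000,7.0000)
o1: d²=26 ≤ ρ²=39; F_rep = 4·(-1,5)/26² = (-0.0059,0.0296)
o2: d²=445 > ρ²=39 → inactive
F = F_att + ΣF_rep = (-21.0059,7.0296)
p' = p + 1/20·F = (7.9497,-5.6485)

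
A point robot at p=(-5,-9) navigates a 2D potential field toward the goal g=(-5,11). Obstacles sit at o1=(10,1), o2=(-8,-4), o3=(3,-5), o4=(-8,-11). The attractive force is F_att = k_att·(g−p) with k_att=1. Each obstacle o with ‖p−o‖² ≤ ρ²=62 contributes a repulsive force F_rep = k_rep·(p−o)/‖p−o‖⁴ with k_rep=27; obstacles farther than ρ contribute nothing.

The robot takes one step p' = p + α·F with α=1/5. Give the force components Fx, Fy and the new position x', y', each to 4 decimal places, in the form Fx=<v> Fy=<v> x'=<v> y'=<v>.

Fx=0.5494 Fy=20.2027 x'=-4.8901 y'=-4.9595

F_att = 1·(g−p) = 1·(0,20) = (0.0000,20.0000)
o1: d²=325 > ρ²=62 → inactive
o2: d²=34 ≤ ρ²=62; F_rep = 27·(3,-5)/34² = (0.0701,-0.1168)
o3: d²=80 > ρ²=62 → inactive
o4: d²=13 ≤ ρ²=62; F_rep = 27·(3,2)/13² = (0.4793,0.3195)
F = F_att + ΣF_rep = (0.5494,20.2027)
p' = p + 1/5·F = (-4.8901,-4.9595)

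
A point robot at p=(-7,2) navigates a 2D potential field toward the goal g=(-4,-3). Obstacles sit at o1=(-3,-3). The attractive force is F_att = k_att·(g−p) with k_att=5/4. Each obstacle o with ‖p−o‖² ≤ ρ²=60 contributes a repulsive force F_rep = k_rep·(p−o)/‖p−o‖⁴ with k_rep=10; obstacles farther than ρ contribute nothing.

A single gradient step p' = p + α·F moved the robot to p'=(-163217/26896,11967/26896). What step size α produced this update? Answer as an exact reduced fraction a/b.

α = 1/4

F_att = 5/4·(g−p) = 5/4·(3,-5) = (3.7500,-6.2500)
o1: d²=41 ≤ ρ²=60; F_rep = 10·(-4,5)/41² = (-0.0238,0.0297)
F = F_att + ΣF_rep = (3.7262,-6.2203)
Δp = p'−p = (0.9316,-1.5551); α = Δx/Fx = (25055/26896) / (25055/6724) = 1/4
check: Δy/Fy = (-41825/26896) / (-41825/6724) = 1/4 ✓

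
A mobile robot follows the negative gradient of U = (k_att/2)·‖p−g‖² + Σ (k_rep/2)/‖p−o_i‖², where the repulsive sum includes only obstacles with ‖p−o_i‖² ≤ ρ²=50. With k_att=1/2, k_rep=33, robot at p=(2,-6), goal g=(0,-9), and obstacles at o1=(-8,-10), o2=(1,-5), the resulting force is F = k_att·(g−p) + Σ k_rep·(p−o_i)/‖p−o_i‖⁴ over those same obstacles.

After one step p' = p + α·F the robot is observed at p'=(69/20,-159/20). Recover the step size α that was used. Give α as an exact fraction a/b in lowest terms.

α = 1/5

F_att = 1/2·(g−p) = 1/2·(-2,-3) = (-1.0000,-1.5000)
o1: d²=116 > ρ²=50 → inactive
o2: d²=2 ≤ ρ²=50; F_rep = 33·(1,-1)/2² = (8.2500,-8.2500)
F = F_att + ΣF_rep = (7.2500,-9.7500)
Δp = p'−p = (1.4500,-1.9500); α = Δx/Fx = (29/20) / (29/4) = 1/5
check: Δy/Fy = (-39/20) / (-39/4) = 1/5 ✓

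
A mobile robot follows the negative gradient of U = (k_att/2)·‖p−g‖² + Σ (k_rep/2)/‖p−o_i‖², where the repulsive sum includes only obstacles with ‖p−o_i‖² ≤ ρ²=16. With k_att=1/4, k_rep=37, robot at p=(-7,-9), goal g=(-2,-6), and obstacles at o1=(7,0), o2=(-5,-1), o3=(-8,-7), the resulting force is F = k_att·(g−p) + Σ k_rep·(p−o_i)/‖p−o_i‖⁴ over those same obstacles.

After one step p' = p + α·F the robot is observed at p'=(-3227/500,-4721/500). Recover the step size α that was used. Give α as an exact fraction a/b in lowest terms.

α = 1/5

F_att = 1/4·(g−p) = 1/4·(5,3) = (1.2500,0.7500)
o1: d²=277 > ρ²=16 → inactive
o2: d²=68 > ρ²=16 → inactive
o3: d²=5 ≤ ρ²=16; F_rep = 37·(1,-2)/5² = (1.4800,-2.9600)
F = F_att + ΣF_rep = (2.7300,-2.2100)
Δp = p'−p = (0.5460,-0.4420); α = Δx/Fx = (273/500) / (273/100) = 1/5
check: Δy/Fy = (-221/500) / (-221/100) = 1/5 ✓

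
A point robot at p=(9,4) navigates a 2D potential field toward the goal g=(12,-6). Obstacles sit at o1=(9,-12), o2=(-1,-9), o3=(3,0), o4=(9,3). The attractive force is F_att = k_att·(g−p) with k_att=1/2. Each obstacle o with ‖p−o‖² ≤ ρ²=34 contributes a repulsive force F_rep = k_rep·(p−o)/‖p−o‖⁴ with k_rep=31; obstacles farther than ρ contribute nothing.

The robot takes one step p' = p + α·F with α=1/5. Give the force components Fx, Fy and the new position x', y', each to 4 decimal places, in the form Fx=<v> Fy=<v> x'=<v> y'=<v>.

Fx=1.5000 Fy=26.0000 x'=9.3000 y'=9.2000

F_att = 1/2·(g−p) = 1/2·(3,-10) = (1.5000,-5.0000)
o1: d²=256 > ρ²=34 → inactive
o2: d²=269 > ρ²=34 → inactive
o3: d²=52 > ρ²=34 → inactive
o4: d²=1 ≤ ρ²=34; F_rep = 31·(0,1)/1² = (0.0000,31.0000)
F = F_att + ΣF_rep = (1.5000,26.0000)
p' = p + 1/5·F = (9.3000,9.2000)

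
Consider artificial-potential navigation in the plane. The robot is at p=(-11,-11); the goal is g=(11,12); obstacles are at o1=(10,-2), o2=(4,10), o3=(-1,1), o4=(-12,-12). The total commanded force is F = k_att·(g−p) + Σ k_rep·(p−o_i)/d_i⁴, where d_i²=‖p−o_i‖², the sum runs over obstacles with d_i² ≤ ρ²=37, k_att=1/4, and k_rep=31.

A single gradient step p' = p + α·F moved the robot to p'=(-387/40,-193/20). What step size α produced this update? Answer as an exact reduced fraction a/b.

α = 1/10

F_att = 1/4·(g−p) = 1/4·(22,23) = (5.5000,5.7500)
o1: d²=522 > ρ²=37 → inactive
o2: d²=666 > ρ²=37 → inactive
o3: d²=244 > ρ²=37 → inactive
o4: d²=2 ≤ ρ²=37; F_rep = 31·(1,1)/2² = (7.7500,7.7500)
F = F_att + ΣF_rep = (13.2500,13.5000)
Δp = p'−p = (1.3250,1.3500); α = Δx/Fx = (53/40) / (53/4) = 1/10
check: Δy/Fy = (27/20) / (27/2) = 1/10 ✓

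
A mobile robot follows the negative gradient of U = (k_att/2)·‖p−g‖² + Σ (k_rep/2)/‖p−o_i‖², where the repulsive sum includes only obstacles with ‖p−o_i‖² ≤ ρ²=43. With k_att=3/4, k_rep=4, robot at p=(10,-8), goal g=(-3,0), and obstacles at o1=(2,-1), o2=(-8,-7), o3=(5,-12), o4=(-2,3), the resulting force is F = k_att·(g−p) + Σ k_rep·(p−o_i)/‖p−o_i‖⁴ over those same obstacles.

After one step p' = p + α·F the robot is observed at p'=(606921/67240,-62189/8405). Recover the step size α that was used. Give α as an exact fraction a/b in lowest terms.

α = 1/10

F_att = 3/4·(g−p) = 3/4·(-13,8) = (-9.7500,6.0000)
o1: d²=113 > ρ²=43 → inactive
o2: d²=325 > ρ²=43 → inactive
o3: d²=41 ≤ ρ²=43; F_rep = 4·(5,4)/41² = (0.0119,0.0095)
o4: d²=265 > ρ²=43 → inactive
F = F_att + ΣF_rep = (-9.7381,6.0095)
Δp = p'−p = (-0.9738,0.6010); α = Δx/Fx = (-65479/67240) / (-65479/6724) = 1/10
check: Δy/Fy = (5051/8405) / (10102/1681) = 1/10 ✓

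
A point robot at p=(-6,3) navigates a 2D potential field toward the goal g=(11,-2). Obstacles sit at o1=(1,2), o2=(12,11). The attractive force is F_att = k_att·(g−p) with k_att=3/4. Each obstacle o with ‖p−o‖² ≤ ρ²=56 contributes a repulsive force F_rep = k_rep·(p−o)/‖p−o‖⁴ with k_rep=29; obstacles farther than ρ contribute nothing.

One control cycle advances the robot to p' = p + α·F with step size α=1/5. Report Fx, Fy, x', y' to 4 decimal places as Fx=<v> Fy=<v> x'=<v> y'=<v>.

Fx=12.6688 Fy=-3.7384 x'=-3.4662 y'=2.2523

F_att = 3/4·(g−p) = 3/4·(17,-5) = (12.7500,-3.7500)
o1: d²=50 ≤ ρ²=56; F_rep = 29·(-7,1)/50² = (-0.0812,0.0116)
o2: d²=388 > ρ²=56 → inactive
F = F_att + ΣF_rep = (12.6688,-3.7384)
p' = p + 1/5·F = (-3.4662,2.2523)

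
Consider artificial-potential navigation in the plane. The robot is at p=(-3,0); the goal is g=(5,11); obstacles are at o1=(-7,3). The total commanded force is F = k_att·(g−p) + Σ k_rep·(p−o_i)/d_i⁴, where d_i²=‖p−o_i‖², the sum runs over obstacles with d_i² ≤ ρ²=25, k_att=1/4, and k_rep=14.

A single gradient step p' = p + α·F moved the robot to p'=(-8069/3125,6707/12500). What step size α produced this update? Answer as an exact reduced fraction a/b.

α = 1/5

F_att = 1/4·(g−p) = 1/4·(8,11) = (2.0000,2.7500)
o1: d²=25 ≤ ρ²=25; F_rep = 14·(4,-3)/25² = (0.0896,-0.0672)
F = F_att + ΣF_rep = (2.0896,2.6828)
Δp = p'−p = (0.4179,0.5366); α = Δx/Fx = (1306/3125) / (1306/625) = 1/5
check: Δy/Fy = (6707/12500) / (6707/2500) = 1/5 ✓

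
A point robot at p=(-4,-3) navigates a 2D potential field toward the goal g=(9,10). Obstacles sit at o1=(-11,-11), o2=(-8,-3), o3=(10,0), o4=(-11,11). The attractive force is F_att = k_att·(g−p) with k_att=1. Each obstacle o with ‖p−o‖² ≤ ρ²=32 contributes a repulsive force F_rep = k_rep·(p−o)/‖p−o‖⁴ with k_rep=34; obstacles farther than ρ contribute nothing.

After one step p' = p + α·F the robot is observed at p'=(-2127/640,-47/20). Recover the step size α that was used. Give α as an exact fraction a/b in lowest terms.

F_att = 1·(g−p) = 1·(13,13) = (13.0000,13.0000)
o1: d²=113 > ρ²=32 → inactive
o2: d²=16 ≤ ρ²=32; F_rep = 34·(4,0)/16² = (0.5312,0.0000)
o3: d²=205 > ρ²=32 → inactive
o4: d²=245 > ρ²=32 → inactive
F = F_att + ΣF_rep = (13.5312,13.0000)
Δp = p'−p = (0.6766,0.6500); α = Δx/Fx = (433/640) / (433/32) = 1/20
check: Δy/Fy = (13/20) / (13) = 1/20 ✓

α = 1/20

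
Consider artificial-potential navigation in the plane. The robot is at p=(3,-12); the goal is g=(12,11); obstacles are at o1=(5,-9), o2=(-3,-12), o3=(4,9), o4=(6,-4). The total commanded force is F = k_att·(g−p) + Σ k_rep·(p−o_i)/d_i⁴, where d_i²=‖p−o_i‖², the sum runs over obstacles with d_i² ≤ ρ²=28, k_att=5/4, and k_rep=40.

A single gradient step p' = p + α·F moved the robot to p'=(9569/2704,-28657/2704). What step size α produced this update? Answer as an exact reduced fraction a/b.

α = 1/20

F_att = 5/4·(g−p) = 5/4·(9,23) = (11.2500,28.7500)
o1: d²=13 ≤ ρ²=28; F_rep = 40·(-2,-3)/13² = (-0.4734,-0.7101)
o2: d²=36 > ρ²=28 → inactive
o3: d²=442 > ρ²=28 → inactive
o4: d²=73 > ρ²=28 → inactive
F = F_att + ΣF_rep = (10.7766,28.0399)
Δp = p'−p = (0.5388,1.4020); α = Δx/Fx = (1457/2704) / (7285/676) = 1/20
check: Δy/Fy = (3791/2704) / (18955/676) = 1/20 ✓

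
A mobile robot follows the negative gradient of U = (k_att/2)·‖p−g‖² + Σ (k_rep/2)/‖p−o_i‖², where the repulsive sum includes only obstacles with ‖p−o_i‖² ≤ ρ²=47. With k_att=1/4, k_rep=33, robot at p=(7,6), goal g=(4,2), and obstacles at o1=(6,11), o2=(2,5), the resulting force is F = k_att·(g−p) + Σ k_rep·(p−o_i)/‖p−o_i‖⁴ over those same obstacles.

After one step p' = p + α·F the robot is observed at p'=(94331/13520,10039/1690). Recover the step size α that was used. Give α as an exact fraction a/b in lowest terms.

α = 1/20

F_att = 1/4·(g−p) = 1/4·(-3,-4) = (-0.7500,-1.0000)
o1: d²=26 ≤ ρ²=47; F_rep = 33·(1,-5)/26² = (0.0488,-0.2441)
o2: d²=26 ≤ ρ²=47; F_rep = 33·(5,1)/26² = (0.2441,0.0488)
F = F_att + ΣF_rep = (-0.4571,-1.1953)
Δp = p'−p = (-0.0229,-0.0598); α = Δx/Fx = (-309/13520) / (-309/676) = 1/20
check: Δy/Fy = (-101/1690) / (-202/169) = 1/20 ✓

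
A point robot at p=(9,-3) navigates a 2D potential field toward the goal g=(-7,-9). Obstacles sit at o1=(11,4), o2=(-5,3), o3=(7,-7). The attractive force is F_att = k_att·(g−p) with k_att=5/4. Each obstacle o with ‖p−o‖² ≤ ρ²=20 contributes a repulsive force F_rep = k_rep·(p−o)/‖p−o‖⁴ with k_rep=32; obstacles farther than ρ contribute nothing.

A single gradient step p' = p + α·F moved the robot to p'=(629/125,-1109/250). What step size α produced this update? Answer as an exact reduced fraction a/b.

α = 1/5

F_att = 5/4·(g−p) = 5/4·(-16,-6) = (-20.0000,-7.5000)
o1: d²=53 > ρ²=20 → inactive
o2: d²=232 > ρ²=20 → inactive
o3: d²=20 ≤ ρ²=20; F_rep = 32·(2,4)/20² = (0.1600,0.3200)
F = F_att + ΣF_rep = (-19.8400,-7.1800)
Δp = p'−p = (-3.9680,-1.4360); α = Δx/Fx = (-496/125) / (-496/25) = 1/5
check: Δy/Fy = (-359/250) / (-359/50) = 1/5 ✓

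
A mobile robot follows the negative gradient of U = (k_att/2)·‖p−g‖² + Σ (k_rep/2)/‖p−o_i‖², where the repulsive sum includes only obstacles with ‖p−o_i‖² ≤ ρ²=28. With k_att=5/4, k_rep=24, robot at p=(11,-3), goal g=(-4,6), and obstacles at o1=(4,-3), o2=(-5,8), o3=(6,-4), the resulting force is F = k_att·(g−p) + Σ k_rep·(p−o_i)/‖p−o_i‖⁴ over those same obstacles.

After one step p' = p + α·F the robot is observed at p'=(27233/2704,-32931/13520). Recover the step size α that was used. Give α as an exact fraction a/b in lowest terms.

α = 1/20

F_att = 5/4·(g−p) = 5/4·(-15,9) = (-18.7500,11.2500)
o1: d²=49 > ρ²=28 → inactive
o2: d²=377 > ρ²=28 → inactive
o3: d²=26 ≤ ρ²=28; F_rep = 24·(5,1)/26² = (0.1775,0.0355)
F = F_att + ΣF_rep = (-18.5725,11.2855)
Δp = p'−p = (-0.9286,0.5643); α = Δx/Fx = (-2511/2704) / (-12555/676) = 1/20
check: Δy/Fy = (7629/13520) / (7629/676) = 1/20 ✓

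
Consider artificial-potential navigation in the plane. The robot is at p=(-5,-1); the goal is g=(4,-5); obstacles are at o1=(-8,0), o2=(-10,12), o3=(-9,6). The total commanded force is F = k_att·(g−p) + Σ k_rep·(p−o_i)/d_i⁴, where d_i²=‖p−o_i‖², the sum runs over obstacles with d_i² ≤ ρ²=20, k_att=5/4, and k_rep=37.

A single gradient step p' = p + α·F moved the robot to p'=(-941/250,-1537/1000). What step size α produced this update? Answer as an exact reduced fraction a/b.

F_att = 5/4·(g−p) = 5/4·(9,-4) = (11.2500,-5.0000)
o1: d²=10 ≤ ρ²=20; F_rep = 37·(3,-1)/10² = (1.1100,-0.3700)
o2: d²=194 > ρ²=20 → inactive
o3: d²=65 > ρ²=20 → inactive
F = F_att + ΣF_rep = (12.3600,-5.3700)
Δp = p'−p = (1.2360,-0.5370); α = Δx/Fx = (309/250) / (309/25) = 1/10
check: Δy/Fy = (-537/1000) / (-537/100) = 1/10 ✓

α = 1/10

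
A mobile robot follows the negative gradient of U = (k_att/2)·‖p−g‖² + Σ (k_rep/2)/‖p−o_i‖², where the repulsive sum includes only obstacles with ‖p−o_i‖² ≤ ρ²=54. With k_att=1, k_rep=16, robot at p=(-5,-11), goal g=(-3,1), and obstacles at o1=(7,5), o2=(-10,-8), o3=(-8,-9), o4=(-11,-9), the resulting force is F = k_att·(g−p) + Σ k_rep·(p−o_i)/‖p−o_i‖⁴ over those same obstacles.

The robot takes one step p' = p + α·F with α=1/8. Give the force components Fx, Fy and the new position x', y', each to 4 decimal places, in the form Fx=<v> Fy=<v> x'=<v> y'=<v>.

F_att = 1·(g−p) = 1·(2,12) = (2.0000,12.0000)
o1: d²=400 > ρ²=54 → inactive
o2: d²=34 ≤ ρ²=54; F_rep = 16·(5,-3)/34² = (0.0692,-0.0415)
o3: d²=13 ≤ ρ²=54; F_rep = 16·(3,-2)/13² = (0.2840,-0.1893)
o4: d²=40 ≤ ρ²=54; F_rep = 16·(6,-2)/40² = (0.0600,-0.0200)
F = F_att + ΣF_rep = (2.4132,11.7491)
p' = p + 1/8·F = (-4.6983,-9.5314)

Fx=2.4132 Fy=11.7491 x'=-4.6983 y'=-9.5314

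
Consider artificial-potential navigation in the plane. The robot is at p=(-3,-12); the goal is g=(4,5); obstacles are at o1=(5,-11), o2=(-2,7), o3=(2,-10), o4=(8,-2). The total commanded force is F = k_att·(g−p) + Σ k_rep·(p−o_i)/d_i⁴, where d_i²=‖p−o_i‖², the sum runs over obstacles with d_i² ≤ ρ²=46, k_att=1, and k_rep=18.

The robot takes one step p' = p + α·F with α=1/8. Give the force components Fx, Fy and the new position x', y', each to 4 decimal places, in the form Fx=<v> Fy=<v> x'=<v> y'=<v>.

Fx=6.8930 Fy=16.9572 x'=-2.1384 y'=-9.8804

F_att = 1·(g−p) = 1·(7,17) = (7.0000,17.0000)
o1: d²=65 > ρ²=46 → inactive
o2: d²=362 > ρ²=46 → inactive
o3: d²=29 ≤ ρ²=46; F_rep = 18·(-5,-2)/29² = (-0.1070,-0.0428)
o4: d²=221 > ρ²=46 → inactive
F = F_att + ΣF_rep = (6.8930,16.9572)
p' = p + 1/8·F = (-2.1384,-9.8804)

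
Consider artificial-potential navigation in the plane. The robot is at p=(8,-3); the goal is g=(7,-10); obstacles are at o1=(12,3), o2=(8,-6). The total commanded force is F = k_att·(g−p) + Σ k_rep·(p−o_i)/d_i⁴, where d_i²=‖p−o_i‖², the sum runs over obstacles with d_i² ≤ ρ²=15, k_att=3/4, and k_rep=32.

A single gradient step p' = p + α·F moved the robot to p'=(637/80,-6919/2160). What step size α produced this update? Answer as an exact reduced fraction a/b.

F_att = 3/4·(g−p) = 3/4·(-1,-7) = (-0.7500,-5.2500)
o1: d²=52 > ρ²=15 → inactive
o2: d²=9 ≤ ρ²=15; F_rep = 32·(0,3)/9² = (0.0000,1.1852)
F = F_att + ΣF_rep = (-0.7500,-4.0648)
Δp = p'−p = (-0.0375,-0.2032); α = Δx/Fx = (-3/80) / (-3/4) = 1/20
check: Δy/Fy = (-439/2160) / (-439/108) = 1/20 ✓

α = 1/20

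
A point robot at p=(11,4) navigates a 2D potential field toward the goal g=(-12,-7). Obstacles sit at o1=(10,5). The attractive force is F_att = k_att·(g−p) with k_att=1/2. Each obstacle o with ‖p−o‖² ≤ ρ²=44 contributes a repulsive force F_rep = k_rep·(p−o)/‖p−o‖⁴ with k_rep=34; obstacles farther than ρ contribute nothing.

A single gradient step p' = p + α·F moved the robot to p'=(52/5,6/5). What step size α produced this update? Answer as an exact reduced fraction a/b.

α = 1/5

F_att = 1/2·(g−p) = 1/2·(-23,-11) = (-11.5000,-5.5000)
o1: d²=2 ≤ ρ²=44; F_rep = 34·(1,-1)/2² = (8.5000,-8.5000)
F = F_att + ΣF_rep = (-3.0000,-14.0000)
Δp = p'−p = (-0.6000,-2.8000); α = Δx/Fx = (-3/5) / (-3) = 1/5
check: Δy/Fy = (-14/5) / (-14) = 1/5 ✓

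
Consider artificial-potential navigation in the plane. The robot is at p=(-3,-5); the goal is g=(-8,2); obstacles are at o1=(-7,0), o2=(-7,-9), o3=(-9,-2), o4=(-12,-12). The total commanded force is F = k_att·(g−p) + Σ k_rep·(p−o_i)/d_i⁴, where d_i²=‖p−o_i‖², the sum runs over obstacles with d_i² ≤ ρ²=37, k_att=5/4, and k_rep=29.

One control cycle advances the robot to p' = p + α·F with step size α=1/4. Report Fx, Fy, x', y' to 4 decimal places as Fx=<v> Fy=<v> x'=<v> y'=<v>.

F_att = 5/4·(g−p) = 5/4·(-5,7) = (-6.2500,8.7500)
o1: d²=41 > ρ²=37 → inactive
o2: d²=32 ≤ ρ²=37; F_rep = 29·(4,4)/32² = (0.1133,0.1133)
o3: d²=45 > ρ²=37 → inactive
o4: d²=130 > ρ²=37 → inactive
F = F_att + ΣF_rep = (-6.1367,8.8633)
p' = p + 1/4·F = (-4.5342,-2.7842)

Fx=-6.1367 Fy=8.8633 x'=-4.5342 y'=-2.7842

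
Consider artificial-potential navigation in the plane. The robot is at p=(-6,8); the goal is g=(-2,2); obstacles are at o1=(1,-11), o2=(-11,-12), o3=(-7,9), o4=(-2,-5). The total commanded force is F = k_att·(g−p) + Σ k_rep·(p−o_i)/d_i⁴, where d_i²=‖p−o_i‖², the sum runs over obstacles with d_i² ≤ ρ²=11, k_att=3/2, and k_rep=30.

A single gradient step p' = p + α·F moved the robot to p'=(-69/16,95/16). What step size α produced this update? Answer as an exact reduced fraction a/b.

α = 1/8

F_att = 3/2·(g−p) = 3/2·(4,-6) = (6.0000,-9.0000)
o1: d²=410 > ρ²=11 → inactive
o2: d²=425 > ρ²=11 → inactive
o3: d²=2 ≤ ρ²=11; F_rep = 30·(1,-1)/2² = (7.5000,-7.5000)
o4: d²=185 > ρ²=11 → inactive
F = F_att + ΣF_rep = (13.5000,-16.5000)
Δp = p'−p = (1.6875,-2.0625); α = Δx/Fx = (27/16) / (27/2) = 1/8
check: Δy/Fy = (-33/16) / (-33/2) = 1/8 ✓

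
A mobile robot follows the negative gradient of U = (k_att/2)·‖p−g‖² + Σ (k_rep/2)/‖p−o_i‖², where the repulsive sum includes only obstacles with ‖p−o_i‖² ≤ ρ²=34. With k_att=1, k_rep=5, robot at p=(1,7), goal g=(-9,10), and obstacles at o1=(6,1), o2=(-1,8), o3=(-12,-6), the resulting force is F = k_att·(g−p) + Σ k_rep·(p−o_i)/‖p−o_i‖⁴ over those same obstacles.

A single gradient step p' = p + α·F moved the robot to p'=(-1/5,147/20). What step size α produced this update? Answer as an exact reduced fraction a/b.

F_att = 1·(g−p) = 1·(-10,3) = (-10.0000,3.0000)
o1: d²=61 > ρ²=34 → inactive
o2: d²=5 ≤ ρ²=34; F_rep = 5·(2,-1)/5² = (0.4000,-0.2000)
o3: d²=338 > ρ²=34 → inactive
F = F_att + ΣF_rep = (-9.6000,2.8000)
Δp = p'−p = (-1.2000,0.3500); α = Δx/Fx = (-6/5) / (-48/5) = 1/8
check: Δy/Fy = (7/20) / (14/5) = 1/8 ✓

α = 1/8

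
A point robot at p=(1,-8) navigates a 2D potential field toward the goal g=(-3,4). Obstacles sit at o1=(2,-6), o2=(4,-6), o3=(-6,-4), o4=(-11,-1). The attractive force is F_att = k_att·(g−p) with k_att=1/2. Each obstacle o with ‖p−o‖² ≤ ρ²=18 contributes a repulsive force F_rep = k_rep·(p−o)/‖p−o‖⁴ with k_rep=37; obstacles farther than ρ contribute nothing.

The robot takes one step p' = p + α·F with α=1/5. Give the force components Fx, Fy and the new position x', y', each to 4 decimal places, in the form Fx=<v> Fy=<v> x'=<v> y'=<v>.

F_att = 1/2·(g−p) = 1/2·(-4,12) = (-2.0000,6.0000)
o1: d²=5 ≤ ρ²=18; F_rep = 37·(-1,-2)/5² = (-1.4800,-2.9600)
o2: d²=13 ≤ ρ²=18; F_rep = 37·(-3,-2)/13² = (-0.6568,-0.4379)
o3: d²=65 > ρ²=18 → inactive
o4: d²=193 > ρ²=18 → inactive
F = F_att + ΣF_rep = (-4.1368,2.6021)
p' = p + 1/5·F = (0.1726,-7.4796)

Fx=-4.1368 Fy=2.6021 x'=0.1726 y'=-7.4796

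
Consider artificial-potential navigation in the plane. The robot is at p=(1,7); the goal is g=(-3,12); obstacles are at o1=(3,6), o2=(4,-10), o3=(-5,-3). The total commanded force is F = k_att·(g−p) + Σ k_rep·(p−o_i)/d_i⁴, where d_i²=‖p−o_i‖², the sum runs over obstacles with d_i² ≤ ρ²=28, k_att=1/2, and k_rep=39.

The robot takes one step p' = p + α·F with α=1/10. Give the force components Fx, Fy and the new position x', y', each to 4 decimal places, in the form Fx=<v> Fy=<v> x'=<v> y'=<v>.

Fx=-5.1200 Fy=4.0600 x'=0.4880 y'=7.4060

F_att = 1/2·(g−p) = 1/2·(-4,5) = (-2.0000,2.5000)
o1: d²=5 ≤ ρ²=28; F_rep = 39·(-2,1)/5² = (-3.1200,1.5600)
o2: d²=298 > ρ²=28 → inactive
o3: d²=136 > ρ²=28 → inactive
F = F_att + ΣF_rep = (-5.1200,4.0600)
p' = p + 1/10·F = (0.4880,7.4060)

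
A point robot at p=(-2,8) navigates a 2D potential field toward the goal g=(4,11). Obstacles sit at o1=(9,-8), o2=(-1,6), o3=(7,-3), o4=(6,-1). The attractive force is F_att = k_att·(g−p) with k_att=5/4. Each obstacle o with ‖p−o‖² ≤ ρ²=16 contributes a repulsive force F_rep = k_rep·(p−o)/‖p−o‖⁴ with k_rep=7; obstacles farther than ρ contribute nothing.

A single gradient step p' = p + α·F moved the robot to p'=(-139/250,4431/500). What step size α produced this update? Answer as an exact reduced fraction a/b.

α = 1/5

F_att = 5/4·(g−p) = 5/4·(6,3) = (7.5000,3.7500)
o1: d²=377 > ρ²=16 → inactive
o2: d²=5 ≤ ρ²=16; F_rep = 7·(-1,2)/5² = (-0.2800,0.5600)
o3: d²=202 > ρ²=16 → inactive
o4: d²=145 > ρ²=16 → inactive
F = F_att + ΣF_rep = (7.2200,4.3100)
Δp = p'−p = (1.4440,0.8620); α = Δx/Fx = (361/250) / (361/50) = 1/5
check: Δy/Fy = (431/500) / (431/100) = 1/5 ✓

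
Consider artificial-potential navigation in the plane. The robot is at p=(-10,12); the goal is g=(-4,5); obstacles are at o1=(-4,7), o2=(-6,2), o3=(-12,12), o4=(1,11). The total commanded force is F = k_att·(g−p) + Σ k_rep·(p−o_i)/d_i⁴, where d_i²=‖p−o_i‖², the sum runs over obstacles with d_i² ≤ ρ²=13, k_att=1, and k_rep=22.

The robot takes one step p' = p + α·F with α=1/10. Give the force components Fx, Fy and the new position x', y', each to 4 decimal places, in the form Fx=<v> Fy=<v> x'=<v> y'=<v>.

Fx=8.7500 Fy=-7.0000 x'=-9.1250 y'=11.3000

F_att = 1·(g−p) = 1·(6,-7) = (6.0000,-7.0000)
o1: d²=61 > ρ²=13 → inactive
o2: d²=116 > ρ²=13 → inactive
o3: d²=4 ≤ ρ²=13; F_rep = 22·(2,0)/4² = (2.7500,0.0000)
o4: d²=122 > ρ²=13 → inactive
F = F_att + ΣF_rep = (8.7500,-7.0000)
p' = p + 1/10·F = (-9.1250,11.3000)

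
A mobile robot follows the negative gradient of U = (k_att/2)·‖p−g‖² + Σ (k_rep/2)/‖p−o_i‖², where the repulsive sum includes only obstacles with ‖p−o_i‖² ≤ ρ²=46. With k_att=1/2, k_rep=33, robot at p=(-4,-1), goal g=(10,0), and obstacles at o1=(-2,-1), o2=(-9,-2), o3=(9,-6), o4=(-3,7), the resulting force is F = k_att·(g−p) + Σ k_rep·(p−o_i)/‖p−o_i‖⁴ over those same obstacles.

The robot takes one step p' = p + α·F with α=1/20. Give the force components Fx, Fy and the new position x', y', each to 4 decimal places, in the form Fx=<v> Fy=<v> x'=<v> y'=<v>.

F_att = 1/2·(g−p) = 1/2·(14,1) = (7.0000,0.5000)
o1: d²=4 ≤ ρ²=46; F_rep = 33·(-2,0)/4² = (-4.1250,0.0000)
o2: d²=26 ≤ ρ²=46; F_rep = 33·(5,1)/26² = (0.2441,0.0488)
o3: d²=194 > ρ²=46 → inactive
o4: d²=65 > ρ²=46 → inactive
F = F_att + ΣF_rep = (3.1191,0.5488)
p' = p + 1/20·F = (-3.8440,-0.9726)

Fx=3.1191 Fy=0.5488 x'=-3.8440 y'=-0.9726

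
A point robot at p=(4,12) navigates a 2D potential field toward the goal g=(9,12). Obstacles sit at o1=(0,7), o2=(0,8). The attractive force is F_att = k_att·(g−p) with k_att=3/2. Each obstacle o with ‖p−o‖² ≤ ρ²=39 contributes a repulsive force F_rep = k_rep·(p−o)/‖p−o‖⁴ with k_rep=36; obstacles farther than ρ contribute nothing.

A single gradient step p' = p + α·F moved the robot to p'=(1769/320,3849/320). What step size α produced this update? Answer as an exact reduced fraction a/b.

α = 1/5

F_att = 3/2·(g−p) = 3/2·(5,0) = (7.5000,0.0000)
o1: d²=41 > ρ²=39 → inactive
o2: d²=32 ≤ ρ²=39; F_rep = 36·(4,4)/32² = (0.1406,0.1406)
F = F_att + ΣF_rep = (7.6406,0.1406)
Δp = p'−p = (1.5281,0.0281); α = Δx/Fx = (489/320) / (489/64) = 1/5
check: Δy/Fy = (9/320) / (9/64) = 1/5 ✓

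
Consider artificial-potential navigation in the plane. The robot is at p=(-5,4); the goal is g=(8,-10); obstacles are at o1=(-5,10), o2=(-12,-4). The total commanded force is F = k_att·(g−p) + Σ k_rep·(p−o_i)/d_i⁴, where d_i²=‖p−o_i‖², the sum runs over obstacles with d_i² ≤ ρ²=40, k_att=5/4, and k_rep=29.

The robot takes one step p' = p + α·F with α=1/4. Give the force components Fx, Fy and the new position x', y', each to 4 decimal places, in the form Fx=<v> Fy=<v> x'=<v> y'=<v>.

Fx=16.2500 Fy=-17.6343 x'=-0.9375 y'=-0.4086

F_att = 5/4·(g−p) = 5/4·(13,-14) = (16.2500,-17.5000)
o1: d²=36 ≤ ρ²=40; F_rep = 29·(0,-6)/36² = (0.0000,-0.1343)
o2: d²=113 > ρ²=40 → inactive
F = F_att + ΣF_rep = (16.2500,-17.6343)
p' = p + 1/4·F = (-0.9375,-0.4086)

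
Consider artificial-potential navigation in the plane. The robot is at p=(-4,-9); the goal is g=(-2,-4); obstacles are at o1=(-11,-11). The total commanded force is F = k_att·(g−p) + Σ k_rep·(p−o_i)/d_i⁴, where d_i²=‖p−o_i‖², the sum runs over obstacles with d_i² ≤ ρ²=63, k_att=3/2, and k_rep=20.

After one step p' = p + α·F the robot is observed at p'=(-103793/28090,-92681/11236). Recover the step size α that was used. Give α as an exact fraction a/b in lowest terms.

F_att = 3/2·(g−p) = 3/2·(2,5) = (3.0000,7.5000)
o1: d²=53 ≤ ρ²=63; F_rep = 20·(7,2)/53² = (0.0498,0.0142)
F = F_att + ΣF_rep = (3.0498,7.5142)
Δp = p'−p = (0.3050,0.7514); α = Δx/Fx = (8567/28090) / (8567/2809) = 1/10
check: Δy/Fy = (8443/11236) / (42215/5618) = 1/10 ✓

α = 1/10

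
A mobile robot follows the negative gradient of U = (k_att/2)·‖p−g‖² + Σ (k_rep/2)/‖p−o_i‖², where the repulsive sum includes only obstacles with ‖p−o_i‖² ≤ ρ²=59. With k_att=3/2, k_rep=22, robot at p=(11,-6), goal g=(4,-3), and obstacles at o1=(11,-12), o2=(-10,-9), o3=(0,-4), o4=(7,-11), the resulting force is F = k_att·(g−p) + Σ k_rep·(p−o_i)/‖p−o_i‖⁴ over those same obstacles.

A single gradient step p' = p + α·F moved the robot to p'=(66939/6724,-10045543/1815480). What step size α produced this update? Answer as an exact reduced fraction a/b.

α = 1/10

F_att = 3/2·(g−p) = 3/2·(-7,3) = (-10.5000,4.5000)
o1: d²=36 ≤ ρ²=59; F_rep = 22·(0,6)/36² = (0.0000,0.1019)
o2: d²=450 > ρ²=59 → inactive
o3: d²=125 > ρ²=59 → inactive
o4: d²=41 ≤ ρ²=59; F_rep = 22·(4,5)/41² = (0.0523,0.0654)
F = F_att + ΣF_rep = (-10.4477,4.6673)
Δp = p'−p = (-1.0448,0.4667); α = Δx/Fx = (-7025/6724) / (-35125/3362) = 1/10
check: Δy/Fy = (847337/1815480) / (847337/181548) = 1/10 ✓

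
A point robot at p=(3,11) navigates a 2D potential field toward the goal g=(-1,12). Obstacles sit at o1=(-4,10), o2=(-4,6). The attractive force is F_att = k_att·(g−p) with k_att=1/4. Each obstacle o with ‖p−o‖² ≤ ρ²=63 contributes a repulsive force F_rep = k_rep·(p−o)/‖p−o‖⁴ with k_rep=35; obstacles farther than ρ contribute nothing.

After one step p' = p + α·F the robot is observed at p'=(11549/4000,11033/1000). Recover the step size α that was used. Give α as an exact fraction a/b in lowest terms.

F_att = 1/4·(g−p) = 1/4·(-4,1) = (-1.0000,0.2500)
o1: d²=50 ≤ ρ²=63; F_rep = 35·(7,1)/50² = (0.0980,0.0140)
o2: d²=74 > ρ²=63 → inactive
F = F_att + ΣF_rep = (-0.9020,0.2640)
Δp = p'−p = (-0.1128,0.0330); α = Δx/Fx = (-451/4000) / (-451/500) = 1/8
check: Δy/Fy = (33/1000) / (33/125) = 1/8 ✓

α = 1/8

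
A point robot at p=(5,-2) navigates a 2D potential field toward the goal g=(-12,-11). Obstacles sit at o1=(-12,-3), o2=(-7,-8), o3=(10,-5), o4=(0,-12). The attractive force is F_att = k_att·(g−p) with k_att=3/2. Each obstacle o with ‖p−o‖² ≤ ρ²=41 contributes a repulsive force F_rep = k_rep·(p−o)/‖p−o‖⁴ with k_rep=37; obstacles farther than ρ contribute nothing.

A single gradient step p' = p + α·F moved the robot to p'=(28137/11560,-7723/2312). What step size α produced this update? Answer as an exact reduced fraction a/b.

F_att = 3/2·(g−p) = 3/2·(-17,-9) = (-25.5000,-13.5000)
o1: d²=290 > ρ²=41 → inactive
o2: d²=180 > ρ²=41 → inactive
o3: d²=34 ≤ ρ²=41; F_rep = 37·(-5,3)/34² = (-0.1600,0.0960)
o4: d²=125 > ρ²=41 → inactive
F = F_att + ΣF_rep = (-25.6600,-13.4040)
Δp = p'−p = (-2.5660,-1.3404); α = Δx/Fx = (-29663/11560) / (-29663/1156) = 1/10
check: Δy/Fy = (-3099/2312) / (-15495/1156) = 1/10 ✓

α = 1/10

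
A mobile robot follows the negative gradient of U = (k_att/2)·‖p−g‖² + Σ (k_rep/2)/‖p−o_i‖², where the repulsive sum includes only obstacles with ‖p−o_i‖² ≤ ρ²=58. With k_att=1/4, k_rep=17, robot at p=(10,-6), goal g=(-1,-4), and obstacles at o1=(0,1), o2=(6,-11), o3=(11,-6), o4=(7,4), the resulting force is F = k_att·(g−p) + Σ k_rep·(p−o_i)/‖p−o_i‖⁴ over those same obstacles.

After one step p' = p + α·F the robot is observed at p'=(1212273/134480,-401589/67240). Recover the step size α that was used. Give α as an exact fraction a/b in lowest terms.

α = 1/20

F_att = 1/4·(g−p) = 1/4·(-11,2) = (-2.7500,0.5000)
o1: d²=149 > ρ²=58 → inactive
o2: d²=41 ≤ ρ²=58; F_rep = 17·(4,5)/41² = (0.0405,0.0506)
o3: d²=1 ≤ ρ²=58; F_rep = 17·(-1,0)/1² = (-17.0000,0.0000)
o4: d²=109 > ρ²=58 → inactive
F = F_att + ΣF_rep = (-19.7095,0.5506)
Δp = p'−p = (-0.9855,0.0275); α = Δx/Fx = (-132527/134480) / (-132527/6724) = 1/20
check: Δy/Fy = (1851/67240) / (1851/3362) = 1/20 ✓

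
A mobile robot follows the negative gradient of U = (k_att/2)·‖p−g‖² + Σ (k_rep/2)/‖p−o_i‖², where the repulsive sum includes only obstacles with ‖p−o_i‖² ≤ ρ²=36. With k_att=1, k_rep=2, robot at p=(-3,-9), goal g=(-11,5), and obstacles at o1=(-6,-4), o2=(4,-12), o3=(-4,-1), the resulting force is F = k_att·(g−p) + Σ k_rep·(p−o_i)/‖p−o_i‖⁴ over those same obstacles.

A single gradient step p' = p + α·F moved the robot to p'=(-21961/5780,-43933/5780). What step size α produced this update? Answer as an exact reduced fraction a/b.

α = 1/10

F_att = 1·(g−p) = 1·(-8,14) = (-8.0000,14.0000)
o1: d²=34 ≤ ρ²=36; F_rep = 2·(3,-5)/34² = (0.0052,-0.0087)
o2: d²=58 > ρ²=36 → inactive
o3: d²=65 > ρ²=36 → inactive
F = F_att + ΣF_rep = (-7.9948,13.9913)
Δp = p'−p = (-0.7995,1.3991); α = Δx/Fx = (-4621/5780) / (-4621/578) = 1/10
check: Δy/Fy = (8087/5780) / (8087/578) = 1/10 ✓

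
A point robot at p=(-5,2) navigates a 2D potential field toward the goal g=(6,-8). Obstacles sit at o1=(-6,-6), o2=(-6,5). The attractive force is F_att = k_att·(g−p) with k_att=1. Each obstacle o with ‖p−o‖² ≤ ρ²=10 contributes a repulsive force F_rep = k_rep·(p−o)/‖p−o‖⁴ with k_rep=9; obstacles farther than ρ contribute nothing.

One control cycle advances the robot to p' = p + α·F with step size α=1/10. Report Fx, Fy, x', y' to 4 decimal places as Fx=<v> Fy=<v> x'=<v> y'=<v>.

F_att = 1·(g−p) = 1·(11,-10) = (11.0000,-10.0000)
o1: d²=65 > ρ²=10 → inactive
o2: d²=10 ≤ ρ²=10; F_rep = 9·(1,-3)/10² = (0.0900,-0.2700)
F = F_att + ΣF_rep = (11.0900,-10.2700)
p' = p + 1/10·F = (-3.8910,0.9730)

Fx=11.0900 Fy=-10.2700 x'=-3.8910 y'=0.9730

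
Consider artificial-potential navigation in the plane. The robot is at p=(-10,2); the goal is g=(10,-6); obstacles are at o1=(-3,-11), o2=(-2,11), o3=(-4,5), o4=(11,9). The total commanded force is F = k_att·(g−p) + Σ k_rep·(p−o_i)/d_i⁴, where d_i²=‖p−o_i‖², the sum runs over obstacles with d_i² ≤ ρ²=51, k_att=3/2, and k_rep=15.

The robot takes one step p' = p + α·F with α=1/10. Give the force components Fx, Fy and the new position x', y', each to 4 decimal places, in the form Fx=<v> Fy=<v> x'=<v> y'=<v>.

Fx=29.9556 Fy=-12.0222 x'=-7.0044 y'=0.7978

F_att = 3/2·(g−p) = 3/2·(20,-8) = (30.0000,-12.0000)
o1: d²=218 > ρ²=51 → inactive
o2: d²=145 > ρ²=51 → inactive
o3: d²=45 ≤ ρ²=51; F_rep = 15·(-6,-3)/45² = (-0.0444,-0.0222)
o4: d²=490 > ρ²=51 → inactive
F = F_att + ΣF_rep = (29.9556,-12.0222)
p' = p + 1/10·F = (-7.0044,0.7978)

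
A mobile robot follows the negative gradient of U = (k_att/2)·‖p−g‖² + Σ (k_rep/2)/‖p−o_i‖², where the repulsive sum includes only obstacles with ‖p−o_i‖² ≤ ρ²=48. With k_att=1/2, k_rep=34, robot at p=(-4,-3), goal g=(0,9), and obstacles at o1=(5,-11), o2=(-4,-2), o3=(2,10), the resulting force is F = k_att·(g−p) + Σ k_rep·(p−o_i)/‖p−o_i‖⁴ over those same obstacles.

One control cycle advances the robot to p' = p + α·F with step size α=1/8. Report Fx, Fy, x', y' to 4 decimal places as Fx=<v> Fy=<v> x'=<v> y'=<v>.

F_att = 1/2·(g−p) = 1/2·(4,12) = (2.0000,6.0000)
o1: d²=145 > ρ²=48 → inactive
o2: d²=1 ≤ ρ²=48; F_rep = 34·(0,-1)/1² = (0.0000,-34.0000)
o3: d²=205 > ρ²=48 → inactive
F = F_att + ΣF_rep = (2.0000,-28.0000)
p' = p + 1/8·F = (-3.7500,-6.5000)

Fx=2.0000 Fy=-28.0000 x'=-3.7500 y'=-6.5000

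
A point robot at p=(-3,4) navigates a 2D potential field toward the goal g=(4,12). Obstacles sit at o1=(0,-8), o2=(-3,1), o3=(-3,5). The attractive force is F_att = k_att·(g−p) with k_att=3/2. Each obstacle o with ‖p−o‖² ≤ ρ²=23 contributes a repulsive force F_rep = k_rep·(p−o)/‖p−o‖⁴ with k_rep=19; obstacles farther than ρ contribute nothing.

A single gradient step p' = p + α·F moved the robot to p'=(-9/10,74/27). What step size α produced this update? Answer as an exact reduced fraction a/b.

F_att = 3/2·(g−p) = 3/2·(7,8) = (10.5000,12.0000)
o1: d²=153 > ρ²=23 → inactive
o2: d²=9 ≤ ρ²=23; F_rep = 19·(0,3)/9² = (0.0000,0.7037)
o3: d²=1 ≤ ρ²=23; F_rep = 19·(0,-1)/1² = (0.0000,-19.0000)
F = F_att + ΣF_rep = (10.5000,-6.2963)
Δp = p'−p = (2.1000,-1.2593); α = Δx/Fx = (21/10) / (21/2) = 1/5
check: Δy/Fy = (-34/27) / (-170/27) = 1/5 ✓

α = 1/5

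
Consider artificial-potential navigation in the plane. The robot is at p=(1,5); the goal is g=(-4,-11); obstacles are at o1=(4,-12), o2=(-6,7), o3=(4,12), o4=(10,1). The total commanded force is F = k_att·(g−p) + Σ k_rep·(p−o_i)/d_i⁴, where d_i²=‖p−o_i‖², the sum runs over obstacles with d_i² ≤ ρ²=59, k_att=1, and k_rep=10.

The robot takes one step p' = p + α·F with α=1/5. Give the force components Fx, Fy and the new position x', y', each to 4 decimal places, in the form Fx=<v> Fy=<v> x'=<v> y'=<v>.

F_att = 1·(g−p) = 1·(-5,-16) = (-5.0000,-16.0000)
o1: d²=298 > ρ²=59 → inactive
o2: d²=53 ≤ ρ²=59; F_rep = 10·(7,-2)/53² = (0.0249,-0.0071)
o3: d²=58 ≤ ρ²=59; F_rep = 10·(-3,-7)/58² = (-0.0089,-0.0208)
o4: d²=97 > ρ²=59 → inactive
F = F_att + ΣF_rep = (-4.9840,-16.0279)
p' = p + 1/5·F = (0.0032,1.7944)

Fx=-4.9840 Fy=-16.0279 x'=0.0032 y'=1.7944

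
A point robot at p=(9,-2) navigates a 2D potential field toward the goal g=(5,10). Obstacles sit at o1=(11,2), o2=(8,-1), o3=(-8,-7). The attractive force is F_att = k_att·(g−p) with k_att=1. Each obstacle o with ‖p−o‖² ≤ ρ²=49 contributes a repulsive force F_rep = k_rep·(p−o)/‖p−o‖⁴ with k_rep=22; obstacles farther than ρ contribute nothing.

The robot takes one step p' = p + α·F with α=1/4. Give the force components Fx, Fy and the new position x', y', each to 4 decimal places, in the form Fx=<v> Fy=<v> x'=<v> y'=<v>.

Fx=1.3900 Fy=6.2800 x'=9.3475 y'=-0.4300

F_att = 1·(g−p) = 1·(-4,12) = (-4.0000,12.0000)
o1: d²=20 ≤ ρ²=49; F_rep = 22·(-2,-4)/20² = (-0.1100,-0.2200)
o2: d²=2 ≤ ρ²=49; F_rep = 22·(1,-1)/2² = (5.5000,-5.5000)
o3: d²=314 > ρ²=49 → inactive
F = F_att + ΣF_rep = (1.3900,6.2800)
p' = p + 1/4·F = (9.3475,-0.4300)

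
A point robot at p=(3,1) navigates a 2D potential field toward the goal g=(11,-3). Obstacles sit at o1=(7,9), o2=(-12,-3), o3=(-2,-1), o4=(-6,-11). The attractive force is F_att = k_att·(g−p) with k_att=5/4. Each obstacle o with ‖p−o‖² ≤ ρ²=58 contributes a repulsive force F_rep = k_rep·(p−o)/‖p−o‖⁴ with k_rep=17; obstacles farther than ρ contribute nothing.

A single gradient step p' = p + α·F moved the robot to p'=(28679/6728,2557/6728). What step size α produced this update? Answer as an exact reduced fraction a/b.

F_att = 5/4·(g−p) = 5/4·(8,-4) = (10.0000,-5.0000)
o1: d²=80 > ρ²=58 → inactive
o2: d²=241 > ρ²=58 → inactive
o3: d²=29 ≤ ρ²=58; F_rep = 17·(5,2)/29² = (0.1011,0.0404)
o4: d²=225 > ρ²=58 → inactive
F = F_att + ΣF_rep = (10.1011,-4.9596)
Δp = p'−p = (1.2626,-0.6199); α = Δx/Fx = (8495/6728) / (8495/841) = 1/8
check: Δy/Fy = (-4171/6728) / (-4171/841) = 1/8 ✓

α = 1/8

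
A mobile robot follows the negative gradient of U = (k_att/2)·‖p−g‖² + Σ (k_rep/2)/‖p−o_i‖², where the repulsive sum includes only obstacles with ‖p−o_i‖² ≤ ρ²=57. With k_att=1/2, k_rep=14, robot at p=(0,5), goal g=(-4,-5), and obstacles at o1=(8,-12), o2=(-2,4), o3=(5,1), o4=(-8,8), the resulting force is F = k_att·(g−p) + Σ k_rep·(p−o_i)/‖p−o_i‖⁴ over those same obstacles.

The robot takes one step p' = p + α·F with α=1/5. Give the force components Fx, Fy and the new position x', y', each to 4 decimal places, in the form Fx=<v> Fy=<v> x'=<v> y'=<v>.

Fx=-0.9216 Fy=-4.4067 x'=-0.1843 y'=4.1187

F_att = 1/2·(g−p) = 1/2·(-4,-10) = (-2.0000,-5.0000)
o1: d²=353 > ρ²=57 → inactive
o2: d²=5 ≤ ρ²=57; F_rep = 14·(2,1)/5² = (1.1200,0.5600)
o3: d²=41 ≤ ρ²=57; F_rep = 14·(-5,4)/41² = (-0.0416,0.0333)
o4: d²=73 > ρ²=57 → inactive
F = F_att + ΣF_rep = (-0.9216,-4.4067)
p' = p + 1/5·F = (-0.1843,4.1187)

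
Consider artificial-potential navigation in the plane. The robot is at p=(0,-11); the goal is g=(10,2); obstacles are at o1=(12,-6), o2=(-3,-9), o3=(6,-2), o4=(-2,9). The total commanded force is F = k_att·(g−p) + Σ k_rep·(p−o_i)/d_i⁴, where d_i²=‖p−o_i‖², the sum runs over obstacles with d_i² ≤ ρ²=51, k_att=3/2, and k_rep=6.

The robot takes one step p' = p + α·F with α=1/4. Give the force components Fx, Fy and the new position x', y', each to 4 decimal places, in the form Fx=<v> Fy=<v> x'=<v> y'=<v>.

F_att = 3/2·(g−p) = 3/2·(10,13) = (15.0000,19.5000)
o1: d²=169 > ρ²=51 → inactive
o2: d²=13 ≤ ρ²=51; F_rep = 6·(3,-2)/13² = (0.1065,-0.0710)
o3: d²=117 > ρ²=51 → inactive
o4: d²=404 > ρ²=51 → inactive
F = F_att + ΣF_rep = (15.1065,19.4290)
p' = p + 1/4·F = (3.7766,-6.1428)

Fx=15.1065 Fy=19.4290 x'=3.7766 y'=-6.1428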